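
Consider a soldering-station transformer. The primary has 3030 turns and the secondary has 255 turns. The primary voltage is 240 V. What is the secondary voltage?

V_s/V_p = N_s/N_p, so V_s = 240 × 255/3030 = 20.2 V.

V_s ≈ 20.2 V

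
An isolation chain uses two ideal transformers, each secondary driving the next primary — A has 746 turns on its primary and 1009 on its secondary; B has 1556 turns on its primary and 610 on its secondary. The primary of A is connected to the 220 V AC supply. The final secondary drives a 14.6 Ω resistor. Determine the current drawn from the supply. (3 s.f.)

I_supply ≈ 4.24 A

Secondary of A: V = 220.00 × 1009/746 = 297.56 V.
Secondary of B: V = 297.56 × 610/1556 = 116.65 V.
I_load = 116.65/14.6 = 7.9899 A, so P_out = 116.65 × 7.9899 = 932.05 W.
All ideal ⇒ P_in = P_out, so I_supply = 932.05/220 = 4.24 A.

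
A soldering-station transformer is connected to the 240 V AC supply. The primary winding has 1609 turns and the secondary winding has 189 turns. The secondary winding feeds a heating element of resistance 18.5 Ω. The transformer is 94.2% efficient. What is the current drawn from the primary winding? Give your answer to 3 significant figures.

V_s = 240 × 189/1609 = 28.191 V.
I_s = V_s/R = 28.191/18.5 = 1.5239 A.
P_out = V_s I_s = 28.191 × 1.5239 = 42.960 W.
P_in = P_out/η = 42.960/0.942 = 45.605 W.
I_p = P_in/V_p = 45.605/240 = 0.190 A.

I_p ≈ 0.190 A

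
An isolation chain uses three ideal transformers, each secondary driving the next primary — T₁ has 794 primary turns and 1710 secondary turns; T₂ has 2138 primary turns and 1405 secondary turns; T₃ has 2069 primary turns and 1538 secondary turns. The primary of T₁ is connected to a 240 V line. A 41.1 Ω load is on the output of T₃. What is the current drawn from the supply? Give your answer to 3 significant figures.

After T₁: V = 240.00 × 1710/794 = 516.88 V.
After T₂: V = 516.88 × 1405/2138 = 339.67 V.
After T₃: V = 339.67 × 1538/2069 = 252.49 V.
I_load = 252.49/41.1 = 6.1434 A, so P_out = 252.49 × 6.1434 = 1551.2 W.
All ideal ⇒ P_in = P_out, so I_supply = 1551.2/240 = 6.46 A.

I_supply ≈ 6.46 A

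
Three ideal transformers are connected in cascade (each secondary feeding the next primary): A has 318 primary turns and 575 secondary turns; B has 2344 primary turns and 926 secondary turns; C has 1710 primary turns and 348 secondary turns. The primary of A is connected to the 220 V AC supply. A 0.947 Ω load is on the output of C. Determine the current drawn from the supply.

Secondary of A: V = 220.00 × 575/318 = 397.80 V.
Secondary of B: V = 397.80 × 926/2344 = 157.15 V.
Secondary of C: V = 157.15 × 348/1710 = 31.982 V.
I_load = 31.982/0.947 = 33.771 A, so P_out = 31.982 × 33.771 = 1080.1 W.
All ideal ⇒ P_in = P_out, so I_supply = 1080.1/220 = 4.91 A.

I_supply ≈ 4.91 A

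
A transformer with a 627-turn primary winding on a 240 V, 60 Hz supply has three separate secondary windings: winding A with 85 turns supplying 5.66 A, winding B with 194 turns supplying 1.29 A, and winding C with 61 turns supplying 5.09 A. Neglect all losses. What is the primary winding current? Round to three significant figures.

I_p ≈ 1.66 A

V_A = 240 × 85/627 = 32.536 V; V_B = 240 × 194/627 = 74.258 V; V_C = 240 × 61/627 = 23.349 V.
P_out = V_A I_A + V_B I_B + V_C I_C = 32.536×5.66 + 74.258×1.29 + 23.349×5.09 = 184.15 + 95.793 + 118.85 = 398.79 W.
Ideal ⇒ P_in = P_out, so I_p = P_out/V_p = 398.79/240 = 1.66 A.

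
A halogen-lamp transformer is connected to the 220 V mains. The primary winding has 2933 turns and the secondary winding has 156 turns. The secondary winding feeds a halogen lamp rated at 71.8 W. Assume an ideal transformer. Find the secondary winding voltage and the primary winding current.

V_s ≈ 11.7 V, I_p ≈ 0.326 A

V_s = V_p × N_s/N_p = 220 × 156/2933 = 11.701 V.
I_s = P/V_s = 71.8/11.701 = 6.1361 A.
I_p = I_s × N_s/N_p = 6.1361 × 156/2933 = 0.326 A.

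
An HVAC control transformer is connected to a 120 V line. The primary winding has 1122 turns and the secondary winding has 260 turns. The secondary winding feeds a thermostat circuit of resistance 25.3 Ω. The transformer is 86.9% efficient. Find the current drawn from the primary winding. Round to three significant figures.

I_p ≈ 0.293 A

V_s = 120 × 260/1122 = 27.807 V.
I_s = V_s/R = 27.807/25.3 = 1.0991 A.
P_out = V_s I_s = 27.807 × 1.0991 = 30.563 W.
P_in = P_out/η = 30.563/0.869 = 35.171 W.
I_p = P_in/V_p = 35.171/120 = 0.293 A.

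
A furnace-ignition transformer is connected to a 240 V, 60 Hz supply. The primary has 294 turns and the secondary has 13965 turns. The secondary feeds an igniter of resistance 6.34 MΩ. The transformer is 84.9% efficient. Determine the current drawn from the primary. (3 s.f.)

I_p ≈ 0.101 A

V_s = 240 × 13965/294 = 11400 V.
I_s = V_s/R = 11400/(6.34×10^6) = 0.0017981 A.
P_out = V_s I_s = 11400 × 0.0017981 = 20.498 W.
P_in = P_out/η = 20.498/0.849 = 24.144 W.
I_p = P_in/V_p = 24.144/240 = 0.101 A.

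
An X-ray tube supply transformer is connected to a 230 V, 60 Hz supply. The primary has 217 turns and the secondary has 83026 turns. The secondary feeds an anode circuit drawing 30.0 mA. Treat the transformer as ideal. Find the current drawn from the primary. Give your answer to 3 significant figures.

I_p ≈ 11.5 A

For an ideal transformer I_p N_p = I_s N_s, so I_p = 0.0300 × 83026/217 = 11.5 A.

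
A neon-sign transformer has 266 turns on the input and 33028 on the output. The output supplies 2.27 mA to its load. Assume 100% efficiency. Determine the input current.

I_in ≈ 0.282 A

For an ideal transformer I_in/I_out = N_out/N_in, so I_in = 0.00227 × 33028/266 = 0.282 A.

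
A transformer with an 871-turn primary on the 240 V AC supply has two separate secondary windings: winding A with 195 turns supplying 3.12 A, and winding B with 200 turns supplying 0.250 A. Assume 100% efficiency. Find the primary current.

V_A = 240 × 195/871 = 53.731 V; V_B = 240 × 200/871 = 55.109 V.
P_out = V_A I_A + V_B I_B = 53.731×3.12 + 55.109×0.250 = 167.64 + 13.777 = 181.42 W.
Ideal ⇒ P_in = P_out, so I_p = P_out/V_p = 181.42/240 = 0.756 A.

I_p ≈ 0.756 A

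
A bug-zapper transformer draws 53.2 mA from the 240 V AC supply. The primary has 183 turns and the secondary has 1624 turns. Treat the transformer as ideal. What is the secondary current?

I_s ≈ 0.00599 A

I_s/I_p = N_p/N_s, so I_s = 0.0532 × 183/1624 = 0.00599 A.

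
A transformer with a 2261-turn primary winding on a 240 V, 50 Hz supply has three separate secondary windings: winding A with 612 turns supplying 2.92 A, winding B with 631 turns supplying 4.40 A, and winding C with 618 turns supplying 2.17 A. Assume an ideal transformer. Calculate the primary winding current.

V_A = 240 × 612/2261 = 64.962 V; V_B = 240 × 631/2261 = 66.979 V; V_C = 240 × 618/2261 = 65.599 V.
P_out = V_A I_A + V_B I_B + V_C I_C = 64.962×2.92 + 66.979×4.40 + 65.599×2.17 = 189.69 + 294.71 + 142.35 = 626.75 W.
Ideal ⇒ P_in = P_out, so I_p = P_out/V_p = 626.75/240 = 2.61 A.

I_p ≈ 2.61 A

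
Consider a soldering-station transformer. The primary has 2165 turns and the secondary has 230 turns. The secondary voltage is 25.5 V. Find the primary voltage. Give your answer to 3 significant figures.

V_p ≈ 240 V

V_p/V_s = N_p/N_s, so V_p = 25.5 × 2165/230 = 240 V.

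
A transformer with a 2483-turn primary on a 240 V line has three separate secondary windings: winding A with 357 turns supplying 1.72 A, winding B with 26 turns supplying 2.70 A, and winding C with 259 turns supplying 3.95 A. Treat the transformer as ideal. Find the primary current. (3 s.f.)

I_p ≈ 0.688 A

V_A = 240 × 357/2483 = 34.507 V; V_B = 240 × 26/2483 = 2.5131 V; V_C = 240 × 259/2483 = 25.034 V.
P_out = V_A I_A + V_B I_B + V_C I_C = 34.507×1.72 + 2.5131×2.70 + 25.034×3.95 = 59.351 + 6.7853 + 98.885 = 165.02 W.
Ideal ⇒ P_in = P_out, so I_p = P_out/V_p = 165.02/240 = 0.688 A.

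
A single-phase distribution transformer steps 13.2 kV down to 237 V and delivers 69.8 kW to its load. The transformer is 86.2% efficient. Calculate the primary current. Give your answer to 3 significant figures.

P_in = P_out/η = 69800/0.862 = 80974 W.
I_p = P_in/V_p = 80974/13200 = 6.13 A.

I_p ≈ 6.13 A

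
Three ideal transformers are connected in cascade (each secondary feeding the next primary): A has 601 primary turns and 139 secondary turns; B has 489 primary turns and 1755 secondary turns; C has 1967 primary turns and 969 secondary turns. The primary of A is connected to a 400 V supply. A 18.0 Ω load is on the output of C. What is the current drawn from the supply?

Secondary of A: V = 400.00 × 139/601 = 92.512 V.
Secondary of B: V = 92.512 × 1755/489 = 332.02 V.
Secondary of C: V = 332.02 × 969/1967 = 163.56 V.
I_load = 163.56/18.0 = 9.0869 A, so P_out = 163.56 × 9.0869 = 1486.3 W.
All ideal ⇒ P_in = P_out, so I_supply = 1486.3/400 = 3.72 A.

I_supply ≈ 3.72 A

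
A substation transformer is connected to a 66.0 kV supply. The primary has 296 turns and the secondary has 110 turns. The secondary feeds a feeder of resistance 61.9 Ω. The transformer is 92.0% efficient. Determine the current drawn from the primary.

I_p ≈ 160 A

V_s = 66000 × 110/296 = 24527 V.
I_s = V_s/R = 24527/61.9 = 396.24 A.
P_out = V_s I_s = 24527 × 396.24 = 9.7185×10^6 W.
P_in = P_out/η = 9.7185×10^6/0.920 = 1.0564×10^7 W.
I_p = P_in/V_p = 1.0564×10^7/66000 = 160 A.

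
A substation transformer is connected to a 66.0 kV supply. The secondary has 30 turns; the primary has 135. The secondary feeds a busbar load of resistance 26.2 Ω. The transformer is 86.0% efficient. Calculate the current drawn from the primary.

V_s = 66000 × 30/135 = 14667 V.
I_s = V_s/R = 14667/26.2 = 559.80 A.
P_out = V_s I_s = 14667 × 559.80 = 8.2103×10^6 W.
P_in = P_out/η = 8.2103×10^6/0.860 = 9.5469×10^6 W.
I_p = P_in/V_p = 9.5469×10^6/66000 = 145 A.

I_p ≈ 145 A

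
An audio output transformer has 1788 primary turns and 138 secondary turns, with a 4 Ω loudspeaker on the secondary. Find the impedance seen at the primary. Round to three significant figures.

Z_p ≈ 671 Ω

Z_p = (N_p/N_s)² × Z_s = (1788/138)² × 4 = 671 Ω.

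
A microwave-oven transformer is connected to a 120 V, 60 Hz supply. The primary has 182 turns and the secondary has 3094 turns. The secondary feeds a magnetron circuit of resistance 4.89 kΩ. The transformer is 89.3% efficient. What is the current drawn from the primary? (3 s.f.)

V_s = 120 × 3094/182 = 2040.0 V.
I_s = V_s/R = 2040.0/4890 = 0.41718 A.
P_out = V_s I_s = 2040.0 × 0.41718 = 851.04 W.
P_in = P_out/η = 851.04/0.893 = 953.02 W.
I_p = P_in/V_p = 953.02/120 = 7.94 A.

I_p ≈ 7.94 A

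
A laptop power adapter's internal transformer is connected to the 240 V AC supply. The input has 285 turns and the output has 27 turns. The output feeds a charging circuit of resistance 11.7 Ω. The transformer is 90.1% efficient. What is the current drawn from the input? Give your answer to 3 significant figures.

V_out = 240 × 27/285 = 22.737 V.
I_out = V_out/R = 22.737/11.7 = 1.9433 A.
P_out = V_out I_out = 22.737 × 1.9433 = 44.185 W.
P_in = P_out/η = 44.185/0.901 = 49.040 W.
I_in = P_in/V_in = 49.040/240 = 0.204 A.

I_in ≈ 0.204 A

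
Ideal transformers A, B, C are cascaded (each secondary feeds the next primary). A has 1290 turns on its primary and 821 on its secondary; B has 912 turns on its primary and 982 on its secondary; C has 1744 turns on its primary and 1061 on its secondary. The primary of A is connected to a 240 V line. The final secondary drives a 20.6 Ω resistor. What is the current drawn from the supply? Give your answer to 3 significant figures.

After A: V = 240.00 × 821/1290 = 152.74 V.
After B: V = 152.74 × 982/912 = 164.47 V.
After C: V = 164.47 × 1061/1744 = 100.06 V.
I_load = 100.06/20.6 = 4.8572 A, so P_out = 100.06 × 4.8572 = 486.00 W.
All ideal ⇒ P_in = P_out, so I_supply = 486.00/240 = 2.02 A.

I_supply ≈ 2.02 A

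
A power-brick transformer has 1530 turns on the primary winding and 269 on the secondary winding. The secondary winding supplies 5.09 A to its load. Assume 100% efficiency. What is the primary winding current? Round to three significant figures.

I_p ≈ 0.895 A

For an ideal transformer I_p/I_s = N_s/N_p, so I_p = 5.09 × 269/1530 = 0.895 A.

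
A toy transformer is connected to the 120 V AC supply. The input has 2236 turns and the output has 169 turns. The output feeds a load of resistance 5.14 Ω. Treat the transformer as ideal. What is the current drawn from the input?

V_out = V_in × N_out/N_in = 120 × 169/2236 = 9.0698 V.
I_out = V_out/R = 9.0698/5.14 = 1.7645 A.
For an ideal transformer I_in N_in = I_out N_out, so I_in = 1.7645 × 169/2236 = 0.133 A.

I_in ≈ 0.133 A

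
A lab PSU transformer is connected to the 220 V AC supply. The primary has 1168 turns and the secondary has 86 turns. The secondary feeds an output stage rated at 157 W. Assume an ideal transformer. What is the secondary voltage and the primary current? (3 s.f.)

V_s ≈ 16.2 V, I_p ≈ 0.714 A

V_s = V_p × N_s/N_p = 220 × 86/1168 = 16.199 V.
I_s = P/V_s = 157/16.199 = 9.6922 A.
I_p = I_s × N_s/N_p = 9.6922 × 86/1168 = 0.714 A.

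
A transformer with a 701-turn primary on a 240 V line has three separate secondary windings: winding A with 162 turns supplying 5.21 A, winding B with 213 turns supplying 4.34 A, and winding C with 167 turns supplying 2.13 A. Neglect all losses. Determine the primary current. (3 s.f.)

I_p ≈ 3.03 A

V_A = 240 × 162/701 = 55.464 V; V_B = 240 × 213/701 = 72.924 V; V_C = 240 × 167/701 = 57.175 V.
P_out = V_A I_A + V_B I_B + V_C I_C = 55.464×5.21 + 72.924×4.34 + 57.175×2.13 = 288.97 + 316.49 + 121.78 = 727.24 W.
Ideal ⇒ P_in = P_out, so I_p = P_out/V_p = 727.24/240 = 3.03 A.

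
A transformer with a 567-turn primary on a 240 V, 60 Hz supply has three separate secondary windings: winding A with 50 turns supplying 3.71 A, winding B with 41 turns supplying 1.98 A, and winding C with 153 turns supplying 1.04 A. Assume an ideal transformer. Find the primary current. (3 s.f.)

I_p ≈ 0.751 A

V_A = 240 × 50/567 = 21.164 V; V_B = 240 × 41/567 = 17.354 V; V_C = 240 × 153/567 = 64.762 V.
P_out = V_A I_A + V_B I_B + V_C I_C = 21.164×3.71 + 17.354×1.98 + 64.762×1.04 = 78.519 + 34.362 + 67.352 = 180.23 W.
Ideal ⇒ P_in = P_out, so I_p = P_out/V_p = 180.23/240 = 0.751 A.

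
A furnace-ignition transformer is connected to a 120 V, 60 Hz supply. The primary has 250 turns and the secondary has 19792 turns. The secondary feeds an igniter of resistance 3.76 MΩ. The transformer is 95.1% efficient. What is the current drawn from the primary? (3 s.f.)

V_s = 120 × 19792/250 = 9500.2 V.
I_s = V_s/R = 9500.2/(3.76×10^6) = 0.0025266 A.
P_out = V_s I_s = 9500.2 × 0.0025266 = 24.003 W.
P_in = P_out/η = 24.003/0.951 = 25.240 W.
I_p = P_in/V_p = 25.240/120 = 0.210 A.

I_p ≈ 0.210 A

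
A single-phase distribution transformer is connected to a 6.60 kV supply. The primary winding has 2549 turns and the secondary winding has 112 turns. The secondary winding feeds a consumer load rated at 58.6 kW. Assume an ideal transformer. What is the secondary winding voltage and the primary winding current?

V_s ≈ 290 V, I_p ≈ 8.88 A

V_s = V_p × N_s/N_p = 6600 × 112/2549 = 290.00 V.
I_s = P/V_s = 58600/290.00 = 202.07 A.
I_p = I_s × N_s/N_p = 202.07 × 112/2549 = 8.88 A.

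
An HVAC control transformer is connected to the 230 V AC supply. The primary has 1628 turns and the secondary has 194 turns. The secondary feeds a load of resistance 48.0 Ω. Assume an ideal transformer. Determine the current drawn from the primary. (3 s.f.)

I_p ≈ 0.0680 A

V_s = V_p × N_s/N_p = 230 × 194/1628 = 27.408 V.
I_s = V_s/R = 27.408/48.0 = 0.57100 A.
For an ideal transformer I_p N_p = I_s N_s, so I_p = 0.57100 × 194/1628 = 0.0680 A.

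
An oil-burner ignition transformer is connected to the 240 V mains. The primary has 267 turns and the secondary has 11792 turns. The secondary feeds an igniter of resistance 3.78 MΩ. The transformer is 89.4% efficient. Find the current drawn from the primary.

V_s = 240 × 11792/267 = 10600 V.
I_s = V_s/R = 10600/(3.78×10^6) = 0.0028041 A.
P_out = V_s I_s = 10600 × 0.0028041 = 29.722 W.
P_in = P_out/η = 29.722/0.894 = 33.246 W.
I_p = P_in/V_p = 33.246/240 = 0.139 A.

I_p ≈ 0.139 A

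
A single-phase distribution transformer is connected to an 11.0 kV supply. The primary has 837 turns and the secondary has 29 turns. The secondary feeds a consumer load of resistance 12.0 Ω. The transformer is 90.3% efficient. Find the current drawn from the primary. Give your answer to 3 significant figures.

V_s = 11000 × 29/837 = 381.12 V.
I_s = V_s/R = 381.12/12.0 = 31.760 A.
P_out = V_s I_s = 381.12 × 31.760 = 12105 W.
P_in = P_out/η = 12105/0.903 = 13405 W.
I_p = P_in/V_p = 13405/11000 = 1.22 A.

I_p ≈ 1.22 A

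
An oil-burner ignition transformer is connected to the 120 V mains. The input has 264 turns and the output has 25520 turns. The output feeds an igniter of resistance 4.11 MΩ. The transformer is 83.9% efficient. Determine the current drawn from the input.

I_in ≈ 0.325 A

V_out = 120 × 25520/264 = 11600 V.
I_out = V_out/R = 11600/(4.11×10^6) = 0.0028224 A.
P_out = V_out I_out = 11600 × 0.0028224 = 32.740 W.
P_in = P_out/η = 32.740/0.839 = 39.022 W.
I_in = P_in/V_in = 39.022/120 = 0.325 A.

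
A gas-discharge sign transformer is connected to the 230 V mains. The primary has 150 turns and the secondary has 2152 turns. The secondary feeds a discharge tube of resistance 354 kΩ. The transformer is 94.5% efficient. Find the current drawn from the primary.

V_s = 230 × 2152/150 = 3299.7 V.
I_s = V_s/R = 3299.7/354000 = 0.0093213 A.
P_out = V_s I_s = 3299.7 × 0.0093213 = 30.758 W.
P_in = P_out/η = 30.758/0.945 = 32.548 W.
I_p = P_in/V_p = 32.548/230 = 0.142 A.

I_p ≈ 0.142 A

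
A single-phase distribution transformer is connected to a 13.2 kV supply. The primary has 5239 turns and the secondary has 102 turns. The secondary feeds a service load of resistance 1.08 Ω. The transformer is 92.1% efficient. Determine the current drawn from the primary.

V_s = 13200 × 102/5239 = 257.00 V.
I_s = V_s/R = 257.00/1.08 = 237.96 A.
P_out = V_s I_s = 257.00 × 237.96 = 61154 W.
P_in = P_out/η = 61154/0.921 = 66400 W.
I_p = P_in/V_p = 66400/13200 = 5.03 A.

I_p ≈ 5.03 A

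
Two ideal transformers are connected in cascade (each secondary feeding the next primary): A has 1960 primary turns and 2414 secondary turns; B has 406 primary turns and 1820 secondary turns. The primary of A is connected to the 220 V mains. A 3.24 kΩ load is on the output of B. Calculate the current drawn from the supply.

I_supply ≈ 2.07 A

After A: V = 220.00 × 2414/1960 = 270.96 V.
After B: V = 270.96 × 1820/406 = 1214.6 V.
I_load = 1214.6/3240 = 0.37489 A, so P_out = 1214.6 × 0.37489 = 455.36 W.
All ideal ⇒ P_in = P_out, so I_supply = 455.36/220 = 2.07 A.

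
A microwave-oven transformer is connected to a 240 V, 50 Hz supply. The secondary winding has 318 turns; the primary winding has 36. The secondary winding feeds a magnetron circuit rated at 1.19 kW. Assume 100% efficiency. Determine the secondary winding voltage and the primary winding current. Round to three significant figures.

V_s ≈ 2120 V, I_p ≈ 4.96 A

V_s = V_p × N_s/N_p = 240 × 318/36 = 2120.0 V.
I_s = P/V_s = 1190/2120.0 = 0.56132 A.
I_p = I_s × N_s/N_p = 0.56132 × 318/36 = 4.96 A.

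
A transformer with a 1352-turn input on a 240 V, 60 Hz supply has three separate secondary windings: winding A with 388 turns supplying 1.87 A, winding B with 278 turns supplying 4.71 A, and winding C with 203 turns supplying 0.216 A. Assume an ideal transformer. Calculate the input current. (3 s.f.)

I_in ≈ 1.54 A

V_A = 240 × 388/1352 = 68.876 V; V_B = 240 × 278/1352 = 49.349 V; V_C = 240 × 203/1352 = 36.036 V.
P_out = V_A I_A + V_B I_B + V_C I_C = 68.876×1.87 + 49.349×4.71 + 36.036×0.216 = 128.80 + 232.43 + 7.7837 = 369.02 W.
Ideal ⇒ P_in = P_out, so I_in = P_out/V_in = 369.02/240 = 1.54 A.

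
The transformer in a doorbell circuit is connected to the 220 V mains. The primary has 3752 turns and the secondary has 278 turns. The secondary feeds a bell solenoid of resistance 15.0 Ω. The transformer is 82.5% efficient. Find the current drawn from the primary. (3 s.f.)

I_p ≈ 0.0976 A

V_s = 220 × 278/3752 = 16.301 V.
I_s = V_s/R = 16.301/15.0 = 1.0867 A.
P_out = V_s I_s = 16.301 × 1.0867 = 17.714 W.
P_in = P_out/η = 17.714/0.825 = 21.472 W.
I_p = P_in/V_p = 21.472/220 = 0.0976 A.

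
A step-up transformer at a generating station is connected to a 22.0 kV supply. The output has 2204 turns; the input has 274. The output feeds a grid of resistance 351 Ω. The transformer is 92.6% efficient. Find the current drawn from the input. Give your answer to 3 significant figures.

I_in ≈ 4380 A

V_out = 22000 × 2204/274 = 176960 V.
I_out = V_out/R = 176960/351 = 504.17 A.
P_out = V_out I_out = 176960 × 504.17 = 8.9220×10^7 W.
P_in = P_out/η = 8.9220×10^7/0.926 = 9.6349×10^7 W.
I_in = P_in/V_in = 9.6349×10^7/22000 = 4380 A.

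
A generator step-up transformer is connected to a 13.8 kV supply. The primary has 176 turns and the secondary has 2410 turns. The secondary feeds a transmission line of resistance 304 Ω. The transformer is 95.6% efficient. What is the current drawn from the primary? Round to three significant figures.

I_p ≈ 8900 A

V_s = 13800 × 2410/176 = 188970 V.
I_s = V_s/R = 188970/304 = 621.60 A.
P_out = V_s I_s = 188970 × 621.60 = 1.1746×10^8 W.
P_in = P_out/η = 1.1746×10^8/0.956 = 1.2287×10^8 W.
I_p = P_in/V_p = 1.2287×10^8/13800 = 8900 A.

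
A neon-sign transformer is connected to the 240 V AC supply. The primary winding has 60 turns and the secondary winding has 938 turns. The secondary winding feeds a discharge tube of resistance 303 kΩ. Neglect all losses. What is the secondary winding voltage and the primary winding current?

V_s ≈ 3750 V, I_p ≈ 0.194 A

V_s = V_p × N_s/N_p = 240 × 938/60 = 3752.0 V.
I_s = V_s/R = 3752.0/303000 = 0.012383 A.
I_p = I_s × N_s/N_p = 0.012383 × 938/60 = 0.194 A.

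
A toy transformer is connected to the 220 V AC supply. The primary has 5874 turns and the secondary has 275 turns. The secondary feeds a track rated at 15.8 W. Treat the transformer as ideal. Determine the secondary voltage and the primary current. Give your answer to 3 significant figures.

V_s ≈ 10.3 V, I_p ≈ 0.0718 A

V_s = V_p × N_s/N_p = 220 × 275/5874 = 10.300 V.
I_s = P/V_s = 15.8/10.300 = 1.5340 A.
I_p = I_s × N_s/N_p = 1.5340 × 275/5874 = 0.0718 A.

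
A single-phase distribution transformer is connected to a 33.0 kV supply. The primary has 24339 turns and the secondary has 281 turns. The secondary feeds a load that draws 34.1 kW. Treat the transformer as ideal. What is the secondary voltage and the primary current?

V_s = V_p × N_s/N_p = 33000 × 281/24339 = 380.99 V.
I_s = P/V_s = 34100/380.99 = 89.503 A.
I_p = I_s × N_s/N_p = 89.503 × 281/24339 = 1.03 A.

V_s ≈ 381 V, I_p ≈ 1.03 A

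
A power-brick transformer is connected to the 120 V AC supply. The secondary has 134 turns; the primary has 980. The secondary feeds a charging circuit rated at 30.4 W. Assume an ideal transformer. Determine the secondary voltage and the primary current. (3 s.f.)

V_s = V_p × N_s/N_p = 120 × 134/980 = 16.408 V.
I_s = P/V_s = 30.4/16.408 = 1.8527 A.
I_p = I_s × N_s/N_p = 1.8527 × 134/980 = 0.253 A.

V_s ≈ 16.4 V, I_p ≈ 0.253 A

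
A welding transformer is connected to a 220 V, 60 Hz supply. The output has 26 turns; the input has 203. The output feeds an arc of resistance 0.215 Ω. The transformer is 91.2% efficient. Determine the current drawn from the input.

I_in ≈ 18.4 A

V_out = 220 × 26/203 = 28.177 V.
I_out = V_out/R = 28.177/0.215 = 131.06 A.
P_out = V_out I_out = 28.177 × 131.06 = 3692.8 W.
P_in = P_out/η = 3692.8/0.912 = 4049.2 W.
I_in = P_in/V_in = 4049.2/220 = 18.4 A.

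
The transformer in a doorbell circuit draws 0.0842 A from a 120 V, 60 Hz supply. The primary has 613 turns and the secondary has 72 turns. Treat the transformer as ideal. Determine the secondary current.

I_s/I_p = N_p/N_s, so I_s = 0.0842 × 613/72 = 0.717 A.

I_s ≈ 0.717 A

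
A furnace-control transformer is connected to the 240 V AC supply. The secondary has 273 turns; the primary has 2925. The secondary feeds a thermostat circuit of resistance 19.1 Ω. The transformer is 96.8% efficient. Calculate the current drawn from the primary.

V_s = 240 × 273/2925 = 22.400 V.
I_s = V_s/R = 22.400/19.1 = 1.1728 A.
P_out = V_s I_s = 22.400 × 1.1728 = 26.270 W.
P_in = P_out/η = 26.270/0.968 = 27.139 W.
I_p = P_in/V_p = 27.139/240 = 0.113 A.

I_p ≈ 0.113 A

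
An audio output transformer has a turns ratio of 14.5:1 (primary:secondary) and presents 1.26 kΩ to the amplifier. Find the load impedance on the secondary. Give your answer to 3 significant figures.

Z_s = Z_p/(N_p/N_s)² = 1260/14.5² = 5.99 Ω.

Z_s ≈ 5.99 Ω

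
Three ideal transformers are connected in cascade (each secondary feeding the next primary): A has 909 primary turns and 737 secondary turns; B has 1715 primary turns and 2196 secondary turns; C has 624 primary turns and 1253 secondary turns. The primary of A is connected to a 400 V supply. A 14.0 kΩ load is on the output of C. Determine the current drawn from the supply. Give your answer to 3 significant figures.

Secondary of A: V = 400.00 × 737/909 = 324.31 V.
Secondary of B: V = 324.31 × 2196/1715 = 415.27 V.
Secondary of C: V = 415.27 × 1253/624 = 833.87 V.
I_load = 833.87/14000 = 0.059562 A, so P_out = 833.87 × 0.059562 = 49.667 W.
All ideal ⇒ P_in = P_out, so I_supply = 49.667/400 = 0.124 A.

I_supply ≈ 0.124 A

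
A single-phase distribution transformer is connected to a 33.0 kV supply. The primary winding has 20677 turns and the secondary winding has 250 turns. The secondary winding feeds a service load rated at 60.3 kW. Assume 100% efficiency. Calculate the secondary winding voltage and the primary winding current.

V_s = V_p × N_s/N_p = 33000 × 250/20677 = 398.99 V.
I_s = P/V_s = 60300/398.99 = 151.13 A.
I_p = I_s × N_s/N_p = 151.13 × 250/20677 = 1.83 A.

V_s ≈ 399 V, I_p ≈ 1.83 A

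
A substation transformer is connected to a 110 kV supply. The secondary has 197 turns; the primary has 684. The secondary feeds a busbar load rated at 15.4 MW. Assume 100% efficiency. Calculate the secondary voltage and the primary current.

V_s = V_p × N_s/N_p = 110000 × 197/684 = 31681 V.
I_s = P/V_s = 1.54×10^7/31681 = 486.09 A.
I_p = I_s × N_s/N_p = 486.09 × 197/684 = 140 A.

V_s ≈ 31700 V, I_p ≈ 140 A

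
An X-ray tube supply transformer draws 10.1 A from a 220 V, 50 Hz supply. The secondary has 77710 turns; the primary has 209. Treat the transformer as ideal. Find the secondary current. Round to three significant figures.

I_s/I_p = N_p/N_s, so I_s = 10.1 × 209/77710 = 0.0272 A.

I_s ≈ 0.0272 A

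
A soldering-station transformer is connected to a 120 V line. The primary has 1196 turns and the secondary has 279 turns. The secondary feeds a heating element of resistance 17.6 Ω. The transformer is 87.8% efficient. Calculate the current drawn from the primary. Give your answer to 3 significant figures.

V_s = 120 × 279/1196 = 27.993 V.
I_s = V_s/R = 27.993/17.6 = 1.5905 A.
P_out = V_s I_s = 27.993 × 1.5905 = 44.524 W.
P_in = P_out/η = 44.524/0.878 = 50.711 W.
I_p = P_in/V_p = 50.711/120 = 0.423 A.

I_p ≈ 0.423 A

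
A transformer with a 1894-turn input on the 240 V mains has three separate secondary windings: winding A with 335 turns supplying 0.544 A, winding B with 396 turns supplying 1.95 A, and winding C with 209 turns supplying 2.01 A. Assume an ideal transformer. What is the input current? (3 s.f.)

I_in ≈ 0.726 A

V_A = 240 × 335/1894 = 42.450 V; V_B = 240 × 396/1894 = 50.180 V; V_C = 240 × 209/1894 = 26.484 V.
P_out = V_A I_A + V_B I_B + V_C I_C = 42.450×0.544 + 50.180×1.95 + 26.484×2.01 = 23.093 + 97.850 + 53.232 = 174.17 W.
Ideal ⇒ P_in = P_out, so I_in = P_out/V_in = 174.17/240 = 0.726 A.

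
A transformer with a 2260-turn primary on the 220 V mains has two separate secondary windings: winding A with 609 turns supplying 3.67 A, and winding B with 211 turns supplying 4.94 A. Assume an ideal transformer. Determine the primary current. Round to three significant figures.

I_p ≈ 1.45 A

V_A = 220 × 609/2260 = 59.283 V; V_B = 220 × 211/2260 = 20.540 V.
P_out = V_A I_A + V_B I_B = 59.283×3.67 + 20.540×4.94 = 217.57 + 101.47 = 319.04 W.
Ideal ⇒ P_in = P_out, so I_p = P_out/V_p = 319.04/220 = 1.45 A.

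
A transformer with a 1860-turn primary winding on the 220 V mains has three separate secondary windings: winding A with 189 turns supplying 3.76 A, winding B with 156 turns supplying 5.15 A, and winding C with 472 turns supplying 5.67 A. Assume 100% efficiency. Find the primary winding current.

I_p ≈ 2.25 A

V_A = 220 × 189/1860 = 22.355 V; V_B = 220 × 156/1860 = 18.452 V; V_C = 220 × 472/1860 = 55.828 V.
P_out = V_A I_A + V_B I_B + V_C I_C = 22.355×3.76 + 18.452×5.15 + 55.828×5.67 = 84.054 + 95.026 + 316.54 = 495.62 W.
Ideal ⇒ P_in = P_out, so I_p = P_out/V_p = 495.62/220 = 2.25 A.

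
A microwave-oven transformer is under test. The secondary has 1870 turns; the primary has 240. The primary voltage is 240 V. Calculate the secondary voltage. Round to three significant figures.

V_s ≈ 1870 V

V_s/V_p = N_s/N_p, so V_s = 240 × 1870/240 = 1870 V.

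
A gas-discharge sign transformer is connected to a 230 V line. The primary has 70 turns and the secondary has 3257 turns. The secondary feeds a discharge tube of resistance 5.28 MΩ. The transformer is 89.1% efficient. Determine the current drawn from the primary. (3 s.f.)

I_p ≈ 0.106 A

V_s = 230 × 3257/70 = 10702 V.
I_s = V_s/R = 10702/(5.28×10^6) = 0.0020268 A.
P_out = V_s I_s = 10702 × 0.0020268 = 21.690 W.
P_in = P_out/η = 21.690/0.891 = 24.344 W.
I_p = P_in/V_p = 24.344/230 = 0.106 A.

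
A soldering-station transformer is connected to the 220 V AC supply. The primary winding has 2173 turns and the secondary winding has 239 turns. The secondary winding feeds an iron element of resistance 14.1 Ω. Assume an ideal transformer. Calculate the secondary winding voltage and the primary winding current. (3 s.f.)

V_s = V_p × N_s/N_p = 220 × 239/2173 = 24.197 V.
I_s = V_s/R = 24.197/14.1 = 1.7161 A.
I_p = I_s × N_s/N_p = 1.7161 × 239/2173 = 0.189 A.

V_s ≈ 24.2 V, I_p ≈ 0.189 A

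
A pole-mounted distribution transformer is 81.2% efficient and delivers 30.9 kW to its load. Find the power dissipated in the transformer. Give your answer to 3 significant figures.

P_loss ≈ 7150 W

P_in = P_out/η = 30900/0.812 = 38054.2 W.
P_loss = P_in − P_out = 38054.2 − 30900 = 7150 W.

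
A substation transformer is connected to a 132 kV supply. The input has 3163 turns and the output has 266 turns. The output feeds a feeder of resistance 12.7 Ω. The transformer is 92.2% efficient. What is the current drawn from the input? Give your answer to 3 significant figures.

I_in ≈ 79.7 A

V_out = 132000 × 266/3163 = 11101 V.
I_out = V_out/R = 11101/12.7 = 874.08 A.
P_out = V_out I_out = 11101 × 874.08 = 9.7031×10^6 W.
P_in = P_out/η = 9.7031×10^6/0.922 = 1.0524×10^7 W.
I_in = P_in/V_in = 1.0524×10^7/132000 = 79.7 A.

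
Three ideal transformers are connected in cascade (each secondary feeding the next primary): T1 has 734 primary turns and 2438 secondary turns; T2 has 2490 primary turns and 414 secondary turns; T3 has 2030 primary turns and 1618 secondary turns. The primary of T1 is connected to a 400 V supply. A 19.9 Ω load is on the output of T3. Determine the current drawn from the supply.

I_supply ≈ 3.89 A

Secondary of T1: V = 400.00 × 2438/734 = 1328.6 V.
Secondary of T2: V = 1328.6 × 414/2490 = 220.90 V.
Secondary of T3: V = 220.90 × 1618/2030 = 176.07 V.
I_load = 176.07/19.9 = 8.8477 A, so P_out = 176.07 × 8.8477 = 1557.8 W.
All ideal ⇒ P_in = P_out, so I_supply = 1557.8/400 = 3.89 A.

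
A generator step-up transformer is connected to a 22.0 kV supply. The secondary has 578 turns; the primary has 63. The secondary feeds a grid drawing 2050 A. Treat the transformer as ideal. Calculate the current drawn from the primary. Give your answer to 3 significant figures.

For an ideal transformer I_p N_p = I_s N_s, so I_p = 2050 × 578/63 = 18800 A.

I_p ≈ 18800 A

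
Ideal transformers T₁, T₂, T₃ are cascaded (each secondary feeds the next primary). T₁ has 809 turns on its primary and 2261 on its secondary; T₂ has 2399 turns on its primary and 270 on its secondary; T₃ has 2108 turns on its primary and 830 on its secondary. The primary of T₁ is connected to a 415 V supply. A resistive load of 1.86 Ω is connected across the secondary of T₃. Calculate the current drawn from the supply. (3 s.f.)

Secondary of T₁: V = 415.00 × 2261/809 = 1159.8 V.
Secondary of T₂: V = 1159.8 × 270/2399 = 130.54 V.
Secondary of T₃: V = 130.54 × 830/2108 = 51.397 V.
I_load = 51.397/1.86 = 27.633 A, so P_out = 51.397 × 27.633 = 1420.3 W.
All ideal ⇒ P_in = P_out, so I_supply = 1420.3/415 = 3.42 A.

I_supply ≈ 3.42 A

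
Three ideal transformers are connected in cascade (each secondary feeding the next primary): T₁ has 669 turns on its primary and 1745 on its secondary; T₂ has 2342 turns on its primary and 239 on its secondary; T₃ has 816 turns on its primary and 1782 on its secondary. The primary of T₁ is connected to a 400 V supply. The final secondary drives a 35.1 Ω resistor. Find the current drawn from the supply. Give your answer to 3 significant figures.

Secondary of T₁: V = 400.00 × 1745/669 = 1043.3 V.
Secondary of T₂: V = 1043.3 × 239/2342 = 106.47 V.
Secondary of T₃: V = 106.47 × 1782/816 = 232.52 V.
I_load = 232.52/35.1 = 6.6245 A, so P_out = 232.52 × 6.6245 = 1540.3 W.
All ideal ⇒ P_in = P_out, so I_supply = 1540.3/400 = 3.85 A.

I_supply ≈ 3.85 A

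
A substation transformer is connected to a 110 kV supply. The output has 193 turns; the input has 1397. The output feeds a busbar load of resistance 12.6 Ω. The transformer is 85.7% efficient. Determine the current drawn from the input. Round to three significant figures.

I_in ≈ 194 A

V_out = 110000 × 193/1397 = 15197 V.
I_out = V_out/R = 15197/12.6 = 1206.1 A.
P_out = V_out I_out = 15197 × 1206.1 = 1.8329×10^7 W.
P_in = P_out/η = 1.8329×10^7/0.857 = 2.1387×10^7 W.
I_in = P_in/V_in = 2.1387×10^7/110000 = 194 A.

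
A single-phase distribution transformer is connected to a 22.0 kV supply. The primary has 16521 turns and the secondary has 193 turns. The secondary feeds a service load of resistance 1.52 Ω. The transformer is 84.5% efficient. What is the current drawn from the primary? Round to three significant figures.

I_p ≈ 2.34 A

V_s = 22000 × 193/16521 = 257.01 V.
I_s = V_s/R = 257.01/1.52 = 169.08 A.
P_out = V_s I_s = 257.01 × 169.08 = 43455 W.
P_in = P_out/η = 43455/0.845 = 51427 W.
I_p = P_in/V_p = 51427/22000 = 2.34 A.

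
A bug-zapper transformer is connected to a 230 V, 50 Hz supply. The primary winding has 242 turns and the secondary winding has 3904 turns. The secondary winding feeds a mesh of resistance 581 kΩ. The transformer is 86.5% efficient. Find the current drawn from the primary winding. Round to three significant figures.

V_s = 230 × 3904/242 = 3710.4 V.
I_s = V_s/R = 3710.4/581000 = 0.0063863 A.
P_out = V_s I_s = 3710.4 × 0.0063863 = 23.696 W.
P_in = P_out/η = 23.696/0.865 = 27.394 W.
I_p = P_in/V_p = 27.394/230 = 0.119 A.

I_p ≈ 0.119 A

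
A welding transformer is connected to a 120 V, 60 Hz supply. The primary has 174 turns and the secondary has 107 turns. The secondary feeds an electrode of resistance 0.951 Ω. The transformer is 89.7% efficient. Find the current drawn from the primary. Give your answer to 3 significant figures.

V_s = 120 × 107/174 = 73.793 V.
I_s = V_s/R = 73.793/0.951 = 77.595 A.
P_out = V_s I_s = 73.793 × 77.595 = 5726.0 W.
P_in = P_out/η = 5726.0/0.897 = 6383.5 W.
I_p = P_in/V_p = 6383.5/120 = 53.2 A.

I_p ≈ 53.2 A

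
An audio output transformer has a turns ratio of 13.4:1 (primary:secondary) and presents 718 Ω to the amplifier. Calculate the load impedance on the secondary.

Z_s = Z_p/(N_p/N_s)² = 718/13.4² = 4.00 Ω.

Z_s ≈ 4.00 Ω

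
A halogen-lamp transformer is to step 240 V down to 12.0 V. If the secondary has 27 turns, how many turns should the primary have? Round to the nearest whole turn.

N_p = 540 turns

N_p/N_s = V_p/V_s, so N_p = 27 × 240/12.0 = 540.0 ≈ 540 turns.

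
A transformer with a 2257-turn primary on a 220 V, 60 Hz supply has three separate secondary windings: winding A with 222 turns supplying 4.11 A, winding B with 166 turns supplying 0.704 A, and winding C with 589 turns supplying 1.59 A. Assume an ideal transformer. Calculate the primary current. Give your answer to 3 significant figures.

I_p ≈ 0.871 A

V_A = 220 × 222/2257 = 21.639 V; V_B = 220 × 166/2257 = 16.181 V; V_C = 220 × 589/2257 = 57.412 V.
P_out = V_A I_A + V_B I_B + V_C I_C = 21.639×4.11 + 16.181×0.704 + 57.412×1.59 = 88.938 + 11.391 + 91.286 = 191.61 W.
Ideal ⇒ P_in = P_out, so I_p = P_out/V_p = 191.61/220 = 0.871 A.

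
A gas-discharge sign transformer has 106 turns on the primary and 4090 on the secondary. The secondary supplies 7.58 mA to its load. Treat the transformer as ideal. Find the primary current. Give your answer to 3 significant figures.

I_p ≈ 0.292 A

For an ideal transformer I_p/I_s = N_s/N_p, so I_p = 0.00758 × 4090/106 = 0.292 A.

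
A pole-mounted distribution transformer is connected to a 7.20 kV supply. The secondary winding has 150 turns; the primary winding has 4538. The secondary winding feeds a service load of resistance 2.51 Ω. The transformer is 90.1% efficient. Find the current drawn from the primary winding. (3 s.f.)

I_p ≈ 3.48 A

V_s = 7200 × 150/4538 = 237.99 V.
I_s = V_s/R = 237.99/2.51 = 94.817 A.
P_out = V_s I_s = 237.99 × 94.817 = 22565 W.
P_in = P_out/η = 22565/0.901 = 25045 W.
I_p = P_in/V_p = 25045/7200 = 3.48 A.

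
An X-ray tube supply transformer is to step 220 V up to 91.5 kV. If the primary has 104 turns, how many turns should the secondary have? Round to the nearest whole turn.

N_s/N_p = V_s/V_p, so N_s = 104 × 91500/220 = 43254.5 ≈ 43255 turns.

N_s = 43255 turns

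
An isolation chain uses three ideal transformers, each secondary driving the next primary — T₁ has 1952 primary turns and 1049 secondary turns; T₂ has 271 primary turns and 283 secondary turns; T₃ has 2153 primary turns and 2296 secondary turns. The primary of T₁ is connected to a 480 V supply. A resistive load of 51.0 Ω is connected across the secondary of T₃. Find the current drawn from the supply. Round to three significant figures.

I_supply ≈ 3.37 A

Secondary of T₁: V = 480.00 × 1049/1952 = 257.95 V.
Secondary of T₂: V = 257.95 × 283/271 = 269.37 V.
Secondary of T₃: V = 269.37 × 2296/2153 = 287.26 V.
I_load = 287.26/51.0 = 5.6326 A, so P_out = 287.26 × 5.6326 = 1618.1 W.
All ideal ⇒ P_in = P_out, so I_supply = 1618.1/480 = 3.37 A.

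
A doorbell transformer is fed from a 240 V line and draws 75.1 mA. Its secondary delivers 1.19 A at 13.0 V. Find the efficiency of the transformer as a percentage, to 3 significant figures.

η ≈ 85.8%

P_in = 240 × 0.0751 = 18.0240 W.
P_out = 13.0 × 1.19 = 15.4700 W.
η = P_out/P_in = 15.4700/18.0240 = 0.858.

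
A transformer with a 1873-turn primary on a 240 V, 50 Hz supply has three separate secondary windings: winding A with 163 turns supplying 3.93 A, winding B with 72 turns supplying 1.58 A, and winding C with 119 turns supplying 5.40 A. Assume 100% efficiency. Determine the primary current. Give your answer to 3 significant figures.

I_p ≈ 0.746 A

V_A = 240 × 163/1873 = 20.886 V; V_B = 240 × 72/1873 = 9.2258 V; V_C = 240 × 119/1873 = 15.248 V.
P_out = V_A I_A + V_B I_B + V_C I_C = 20.886×3.93 + 9.2258×1.58 + 15.248×5.40 = 82.083 + 14.577 + 82.341 = 179.00 W.
Ideal ⇒ P_in = P_out, so I_p = P_out/V_p = 179.00/240 = 0.746 A.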